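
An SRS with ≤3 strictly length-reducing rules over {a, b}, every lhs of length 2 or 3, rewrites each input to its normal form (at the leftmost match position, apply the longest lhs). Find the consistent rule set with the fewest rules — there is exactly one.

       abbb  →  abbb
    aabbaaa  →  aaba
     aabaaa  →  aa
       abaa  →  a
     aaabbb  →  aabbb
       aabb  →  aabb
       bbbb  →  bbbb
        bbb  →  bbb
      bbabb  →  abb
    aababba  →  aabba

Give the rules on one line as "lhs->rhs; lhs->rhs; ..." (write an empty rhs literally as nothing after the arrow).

aaa->aa; baa->; bab->ab

  | abbb
  | aabbaaa => aaba
  | aabaaa => aaa => aa
  | abaa => a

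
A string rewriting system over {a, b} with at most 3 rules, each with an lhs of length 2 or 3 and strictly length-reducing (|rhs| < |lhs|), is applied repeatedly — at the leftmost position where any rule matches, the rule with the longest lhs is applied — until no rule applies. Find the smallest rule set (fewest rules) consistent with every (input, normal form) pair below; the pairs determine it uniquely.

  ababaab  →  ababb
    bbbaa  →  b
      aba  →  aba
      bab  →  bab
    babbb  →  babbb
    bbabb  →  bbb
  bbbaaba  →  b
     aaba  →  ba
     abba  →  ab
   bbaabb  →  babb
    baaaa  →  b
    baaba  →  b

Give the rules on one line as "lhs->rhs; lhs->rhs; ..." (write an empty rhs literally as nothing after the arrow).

aa->; bba->b

  | ababaab => ababb
  | bbbaa => bba => b
  | aba
  | bab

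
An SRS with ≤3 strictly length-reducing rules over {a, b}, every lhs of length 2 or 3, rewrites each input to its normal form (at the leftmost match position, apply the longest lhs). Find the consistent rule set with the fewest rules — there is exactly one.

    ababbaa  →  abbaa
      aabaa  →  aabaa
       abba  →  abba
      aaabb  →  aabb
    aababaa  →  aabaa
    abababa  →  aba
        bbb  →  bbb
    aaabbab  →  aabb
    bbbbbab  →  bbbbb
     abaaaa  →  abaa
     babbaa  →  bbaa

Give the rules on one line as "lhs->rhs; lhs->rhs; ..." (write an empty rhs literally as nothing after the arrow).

aaa->aa; bab->b

  | ababbaa => abbaa
  | aabaa
  | abba
  | aaabb => aabb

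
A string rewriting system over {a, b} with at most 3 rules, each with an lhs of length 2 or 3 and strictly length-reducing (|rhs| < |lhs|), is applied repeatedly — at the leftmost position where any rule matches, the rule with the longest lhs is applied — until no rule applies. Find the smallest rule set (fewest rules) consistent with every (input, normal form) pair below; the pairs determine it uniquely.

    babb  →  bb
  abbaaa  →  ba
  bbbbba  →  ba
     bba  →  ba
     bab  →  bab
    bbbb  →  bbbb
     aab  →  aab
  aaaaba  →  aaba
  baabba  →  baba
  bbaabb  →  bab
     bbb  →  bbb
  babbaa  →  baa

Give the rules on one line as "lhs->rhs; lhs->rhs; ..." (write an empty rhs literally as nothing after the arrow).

aaa->a; abb->b; bba->ba

  | babb => bb
  | abbaaa => baaa => ba
  | bbbbba => bbbba => bbba => bba => ba
  | bba => ba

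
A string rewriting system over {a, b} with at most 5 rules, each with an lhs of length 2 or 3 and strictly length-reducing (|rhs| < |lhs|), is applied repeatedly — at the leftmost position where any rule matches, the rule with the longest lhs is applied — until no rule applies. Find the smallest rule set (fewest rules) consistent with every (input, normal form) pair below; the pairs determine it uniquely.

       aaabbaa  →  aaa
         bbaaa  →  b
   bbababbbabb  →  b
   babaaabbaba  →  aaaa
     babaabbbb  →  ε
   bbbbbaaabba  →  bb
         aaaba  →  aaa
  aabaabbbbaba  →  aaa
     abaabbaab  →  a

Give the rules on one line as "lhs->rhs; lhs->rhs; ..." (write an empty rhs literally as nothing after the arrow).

  | aaabbaa => aabaa => aaa
  | bbaaa => bbaa => bba => b
  | bbababbbabb => baaabbbabb => baabbbabb => babbbabb => aabbabb => ababb => abb => b
  | babaaabbaba => aaaaabbaba => aaaababa => aaaaba => aaaa

ab->; ba->; baa->ba; bab->aa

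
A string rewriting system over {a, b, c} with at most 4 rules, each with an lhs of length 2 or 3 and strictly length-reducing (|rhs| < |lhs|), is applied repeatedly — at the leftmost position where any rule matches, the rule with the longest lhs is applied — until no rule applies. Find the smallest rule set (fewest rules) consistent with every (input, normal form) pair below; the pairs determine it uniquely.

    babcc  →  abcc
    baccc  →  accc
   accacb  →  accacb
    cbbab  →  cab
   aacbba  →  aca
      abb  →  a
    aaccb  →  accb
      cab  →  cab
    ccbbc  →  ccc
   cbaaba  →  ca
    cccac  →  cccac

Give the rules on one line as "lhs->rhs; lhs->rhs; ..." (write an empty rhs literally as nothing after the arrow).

aa->a; ba->a; bb->

  | babcc => abcc
  | baccc => accc
  | accacb
  | cbbab => cab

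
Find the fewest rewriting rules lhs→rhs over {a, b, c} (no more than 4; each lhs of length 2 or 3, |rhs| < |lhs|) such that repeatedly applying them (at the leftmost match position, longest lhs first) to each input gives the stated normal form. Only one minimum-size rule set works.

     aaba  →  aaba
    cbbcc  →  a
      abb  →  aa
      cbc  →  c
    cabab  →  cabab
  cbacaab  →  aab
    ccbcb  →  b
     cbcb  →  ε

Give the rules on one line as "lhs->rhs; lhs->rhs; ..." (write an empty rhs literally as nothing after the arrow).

  | aaba
  | cbbcc => bcc => bb => a
  | abb => aa
  | cbc => c

ac->; bb->a; cb->; cc->b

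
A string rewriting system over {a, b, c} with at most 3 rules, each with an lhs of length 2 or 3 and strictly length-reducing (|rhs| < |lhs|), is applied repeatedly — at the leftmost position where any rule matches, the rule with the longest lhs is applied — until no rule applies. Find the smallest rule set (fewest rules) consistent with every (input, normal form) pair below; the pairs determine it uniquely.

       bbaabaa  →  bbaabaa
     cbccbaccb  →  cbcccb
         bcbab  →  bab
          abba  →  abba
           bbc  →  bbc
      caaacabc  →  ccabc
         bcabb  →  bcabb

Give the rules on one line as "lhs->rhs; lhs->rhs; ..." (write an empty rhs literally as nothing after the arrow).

  | bbaabaa
  | cbccbaccb => cbcaccb => cbcccb
  | bcbab => bab
  | abba

ac->c; cba->a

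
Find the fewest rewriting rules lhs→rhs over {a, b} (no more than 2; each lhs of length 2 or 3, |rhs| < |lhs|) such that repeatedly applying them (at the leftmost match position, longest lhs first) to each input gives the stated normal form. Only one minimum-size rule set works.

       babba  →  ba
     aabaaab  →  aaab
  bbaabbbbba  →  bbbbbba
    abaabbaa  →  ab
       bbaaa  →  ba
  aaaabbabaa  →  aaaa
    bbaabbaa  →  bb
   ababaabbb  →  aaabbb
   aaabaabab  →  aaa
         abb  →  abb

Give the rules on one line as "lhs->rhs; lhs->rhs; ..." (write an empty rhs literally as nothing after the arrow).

  | babba => ba
  | aabaaab => aaab
  | bbaabbbbba => bbbbbba
  | abaabbaa => abbaa => ab

baa->; bab->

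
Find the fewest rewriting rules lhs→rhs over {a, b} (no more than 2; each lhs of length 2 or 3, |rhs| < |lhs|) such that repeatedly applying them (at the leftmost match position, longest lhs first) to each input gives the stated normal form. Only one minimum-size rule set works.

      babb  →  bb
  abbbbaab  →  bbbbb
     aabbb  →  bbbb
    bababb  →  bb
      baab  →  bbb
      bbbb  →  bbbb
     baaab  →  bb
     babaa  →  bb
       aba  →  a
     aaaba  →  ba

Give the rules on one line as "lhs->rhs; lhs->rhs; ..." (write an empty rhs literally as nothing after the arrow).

aa->b; ab->

  | babb => bb
  | abbbbaab => bbbaab => bbbbb
  | aabbb => bbbb
  | bababb => babb => bb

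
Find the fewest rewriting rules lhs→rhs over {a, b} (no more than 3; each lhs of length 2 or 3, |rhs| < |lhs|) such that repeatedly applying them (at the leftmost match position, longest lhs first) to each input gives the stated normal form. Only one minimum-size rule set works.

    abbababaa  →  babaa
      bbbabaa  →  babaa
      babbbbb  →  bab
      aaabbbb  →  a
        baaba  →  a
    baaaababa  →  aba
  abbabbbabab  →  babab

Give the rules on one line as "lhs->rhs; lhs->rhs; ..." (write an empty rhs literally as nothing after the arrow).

  | abbababaa => aababaa => babaa
  | bbbabaa => babaa
  | babbbbb => babbb => bab
  | aaabbbb => abbbb => abb => a

aab->b; bb->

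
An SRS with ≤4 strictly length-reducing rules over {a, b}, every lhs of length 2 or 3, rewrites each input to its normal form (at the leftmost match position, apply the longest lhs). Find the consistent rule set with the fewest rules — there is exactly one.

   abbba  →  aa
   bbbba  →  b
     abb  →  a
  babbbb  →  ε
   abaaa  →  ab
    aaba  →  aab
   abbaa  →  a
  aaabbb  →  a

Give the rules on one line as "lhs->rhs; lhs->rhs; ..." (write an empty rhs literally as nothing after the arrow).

aaa->a; ba->b; bb->; bbb->

  | abbba => aa
  | bbbba => ba => b
  | abb => a
  | babbbb => bbbbb => bb => ε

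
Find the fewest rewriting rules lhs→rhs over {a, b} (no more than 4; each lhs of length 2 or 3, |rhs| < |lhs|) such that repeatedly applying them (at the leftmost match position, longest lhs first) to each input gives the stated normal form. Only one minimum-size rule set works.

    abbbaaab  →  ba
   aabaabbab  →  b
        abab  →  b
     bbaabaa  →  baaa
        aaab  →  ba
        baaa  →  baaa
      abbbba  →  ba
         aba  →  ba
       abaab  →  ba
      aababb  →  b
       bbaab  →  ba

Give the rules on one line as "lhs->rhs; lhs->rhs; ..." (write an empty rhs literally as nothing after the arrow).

aab->ba; ab->b; bb->b

  | abbbaaab => bbbaaab => bbaaab => baaab => baba => bba => ba
  | aabaabbab => baaabbab => bababab => bbabab => babab => bbab => bab => bb => b
  | abab => bab => bb => b
  | bbaabaa => baabaa => bbaaa => baaa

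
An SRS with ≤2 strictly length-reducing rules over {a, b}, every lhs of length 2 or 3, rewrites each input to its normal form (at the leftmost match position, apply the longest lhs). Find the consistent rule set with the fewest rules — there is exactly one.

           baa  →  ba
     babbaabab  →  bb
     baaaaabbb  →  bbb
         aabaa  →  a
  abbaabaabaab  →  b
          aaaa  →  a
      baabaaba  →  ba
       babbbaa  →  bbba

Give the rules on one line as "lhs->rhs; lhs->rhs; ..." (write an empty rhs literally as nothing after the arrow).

aa->a; ab->

  | baa => ba
  | babbaabab => bbaabab => bbabab => bbab => bb
  | baaaaabbb => baaaabbb => baaabbb => baabbb => babbb => bbb
  | aabaa => abaa => aa => a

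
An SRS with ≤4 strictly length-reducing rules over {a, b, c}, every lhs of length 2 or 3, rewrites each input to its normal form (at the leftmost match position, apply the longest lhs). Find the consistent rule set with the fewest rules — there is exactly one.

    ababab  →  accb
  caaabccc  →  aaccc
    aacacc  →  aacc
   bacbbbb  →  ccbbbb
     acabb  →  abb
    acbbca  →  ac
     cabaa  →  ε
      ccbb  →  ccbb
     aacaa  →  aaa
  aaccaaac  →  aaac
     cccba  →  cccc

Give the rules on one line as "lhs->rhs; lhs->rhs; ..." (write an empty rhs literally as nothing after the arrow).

ba->c; bc->c; ca->

  | ababab => acbab => accb
  | caaabccc => aabccc => aaccc
  | aacacc => aacc
  | bacbbbb => ccbbbb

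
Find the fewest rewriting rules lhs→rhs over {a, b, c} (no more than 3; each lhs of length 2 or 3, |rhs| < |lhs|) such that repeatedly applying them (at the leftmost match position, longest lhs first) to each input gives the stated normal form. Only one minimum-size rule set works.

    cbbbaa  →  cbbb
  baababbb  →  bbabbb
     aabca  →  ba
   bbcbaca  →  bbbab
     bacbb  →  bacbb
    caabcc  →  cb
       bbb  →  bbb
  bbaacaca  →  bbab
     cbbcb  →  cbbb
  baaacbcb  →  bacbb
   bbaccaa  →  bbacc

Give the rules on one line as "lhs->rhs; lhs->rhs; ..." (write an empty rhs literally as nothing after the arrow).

aa->; aca->ab; bc->b

  | cbbbaa => cbbb
  | baababbb => bbabbb
  | aabca => bca => ba
  | bbcbaca => bbbaca => bbbab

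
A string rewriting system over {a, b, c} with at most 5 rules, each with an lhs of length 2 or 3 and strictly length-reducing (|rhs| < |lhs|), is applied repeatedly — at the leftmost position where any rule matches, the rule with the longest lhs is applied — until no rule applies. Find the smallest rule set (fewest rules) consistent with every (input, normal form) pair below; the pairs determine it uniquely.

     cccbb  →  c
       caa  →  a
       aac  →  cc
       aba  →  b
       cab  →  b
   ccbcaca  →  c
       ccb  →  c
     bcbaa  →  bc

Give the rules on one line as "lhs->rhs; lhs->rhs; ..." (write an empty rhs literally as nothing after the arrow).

  | cccbb => ccb => c
  | caa => a
  | aac => cc
  | aba => b

aa->c; aba->b; ca->; cb->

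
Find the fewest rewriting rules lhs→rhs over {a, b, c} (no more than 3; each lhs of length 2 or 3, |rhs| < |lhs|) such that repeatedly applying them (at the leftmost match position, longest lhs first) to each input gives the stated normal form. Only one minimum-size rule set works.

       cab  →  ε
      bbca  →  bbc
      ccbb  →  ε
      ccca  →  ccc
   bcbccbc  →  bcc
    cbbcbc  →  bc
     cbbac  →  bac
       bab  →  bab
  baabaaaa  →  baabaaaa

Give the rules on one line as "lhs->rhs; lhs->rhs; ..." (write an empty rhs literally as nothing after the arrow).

  | cab => cb => ε
  | bbca => bbc
  | ccbb => cb => ε
  | ccca => ccc

ca->c; cb->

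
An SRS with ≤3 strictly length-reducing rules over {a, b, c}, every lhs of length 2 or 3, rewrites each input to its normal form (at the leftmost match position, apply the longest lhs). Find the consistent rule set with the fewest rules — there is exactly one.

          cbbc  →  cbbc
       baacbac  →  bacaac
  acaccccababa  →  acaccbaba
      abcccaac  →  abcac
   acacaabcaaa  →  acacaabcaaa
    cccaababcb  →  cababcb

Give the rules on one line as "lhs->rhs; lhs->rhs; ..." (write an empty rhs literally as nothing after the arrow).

acb->ca; cca->

  | cbbc
  | baacbac => bacaac
  | acaccccababa => acaccbaba
  | abcccaac => abcac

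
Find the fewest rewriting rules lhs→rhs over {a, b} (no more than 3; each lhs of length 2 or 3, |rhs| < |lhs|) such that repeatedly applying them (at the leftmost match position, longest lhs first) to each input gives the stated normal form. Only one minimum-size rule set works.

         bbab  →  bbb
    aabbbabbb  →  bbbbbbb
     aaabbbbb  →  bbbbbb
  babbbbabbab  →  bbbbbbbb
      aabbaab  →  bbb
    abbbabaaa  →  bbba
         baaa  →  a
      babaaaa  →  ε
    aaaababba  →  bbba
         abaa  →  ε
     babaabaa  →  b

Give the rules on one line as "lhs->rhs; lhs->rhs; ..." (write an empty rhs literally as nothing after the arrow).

aa->b; ab->b; baa->

  | bbab => bbb
  | aabbbabbb => bbbbabbb => bbbbbbb
  | aaabbbbb => babbbbb => bbbbbb
  | babbbbabbab => bbbbbabbab => bbbbbbbab => bbbbbbbb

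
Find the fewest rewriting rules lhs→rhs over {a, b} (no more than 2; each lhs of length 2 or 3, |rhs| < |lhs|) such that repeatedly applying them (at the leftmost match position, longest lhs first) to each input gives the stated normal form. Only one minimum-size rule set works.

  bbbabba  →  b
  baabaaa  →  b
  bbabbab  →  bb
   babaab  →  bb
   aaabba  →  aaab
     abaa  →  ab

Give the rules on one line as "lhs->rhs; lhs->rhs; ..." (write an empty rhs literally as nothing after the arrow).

  | bbbabba => bbabba => babba => bbba => bba => ba => b
  | baabaaa => babaaa => bbaaa => baaa => baa => ba => b
  | bbabbab => babbab => bbbab => bbab => bab => bb
  | babaab => bbaab => baab => bab => bb

ba->b; bba->ba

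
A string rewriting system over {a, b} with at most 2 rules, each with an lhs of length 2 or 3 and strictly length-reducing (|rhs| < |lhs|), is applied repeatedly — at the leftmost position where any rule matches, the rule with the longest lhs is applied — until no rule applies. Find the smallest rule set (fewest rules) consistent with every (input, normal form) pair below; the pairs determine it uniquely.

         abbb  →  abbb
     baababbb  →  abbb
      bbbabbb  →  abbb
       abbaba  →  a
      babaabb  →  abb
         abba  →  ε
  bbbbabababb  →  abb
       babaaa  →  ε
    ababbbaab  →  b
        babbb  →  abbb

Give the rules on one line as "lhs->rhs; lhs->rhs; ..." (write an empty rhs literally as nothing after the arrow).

  | abbb
  | baababbb => aababbb => babbb => abbb
  | bbbabbb => bbabbb => babbb => abbb
  | abbaba => ababa => aaba => ba => a

aa->; ba->a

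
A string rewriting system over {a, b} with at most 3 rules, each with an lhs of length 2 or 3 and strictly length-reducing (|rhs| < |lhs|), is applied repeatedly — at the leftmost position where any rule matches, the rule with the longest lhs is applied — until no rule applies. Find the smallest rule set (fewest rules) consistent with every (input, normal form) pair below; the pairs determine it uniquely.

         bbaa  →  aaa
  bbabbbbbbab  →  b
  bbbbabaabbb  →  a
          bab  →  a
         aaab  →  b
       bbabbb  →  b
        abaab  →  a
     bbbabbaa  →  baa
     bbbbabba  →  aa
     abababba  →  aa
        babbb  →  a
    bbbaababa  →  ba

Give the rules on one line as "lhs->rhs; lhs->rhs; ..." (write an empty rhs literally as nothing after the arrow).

ab->b; bb->a

  | bbaa => aaa
  | bbabbbbbbab => aabbbbbbab => abbbbbbab => bbbbbbab => abbbbab => bbbbab => abbab => bbab => aab => ab => b
  | bbbbabaabbb => abbabaabbb => bbabaabbb => aabaabbb => abaabbb => baabbb => babbb => bbbb => abb => bb => a
  | bab => bb => a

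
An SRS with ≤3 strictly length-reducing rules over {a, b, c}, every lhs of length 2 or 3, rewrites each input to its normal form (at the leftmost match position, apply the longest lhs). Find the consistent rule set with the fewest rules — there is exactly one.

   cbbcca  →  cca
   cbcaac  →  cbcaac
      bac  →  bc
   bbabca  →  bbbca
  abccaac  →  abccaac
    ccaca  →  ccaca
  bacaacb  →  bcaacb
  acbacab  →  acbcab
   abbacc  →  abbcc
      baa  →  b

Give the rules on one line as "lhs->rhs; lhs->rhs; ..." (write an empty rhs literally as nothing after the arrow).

  | cbbcca => cca
  | cbcaac
  | bac => bc
  | bbabca => bbbca

ba->b; cbb->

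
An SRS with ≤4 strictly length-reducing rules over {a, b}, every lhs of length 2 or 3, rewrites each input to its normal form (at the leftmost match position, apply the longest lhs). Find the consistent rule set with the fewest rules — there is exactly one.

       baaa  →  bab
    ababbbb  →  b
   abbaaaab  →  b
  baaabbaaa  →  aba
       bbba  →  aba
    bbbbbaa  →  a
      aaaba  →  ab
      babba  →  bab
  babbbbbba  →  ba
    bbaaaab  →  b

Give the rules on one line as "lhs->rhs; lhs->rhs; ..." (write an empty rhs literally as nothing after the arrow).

  | baaa => bab
  | ababbbb => abaabb => abbb => aab => b
  | abbaaaab => aaaaaab => abaaab => ababb => abaa => abb => aa => b
  | baaabbaaa => babbbaaa => baabaaa => bbaaa => aaaa => aba

aa->b; aaa->ab; aab->b; bb->a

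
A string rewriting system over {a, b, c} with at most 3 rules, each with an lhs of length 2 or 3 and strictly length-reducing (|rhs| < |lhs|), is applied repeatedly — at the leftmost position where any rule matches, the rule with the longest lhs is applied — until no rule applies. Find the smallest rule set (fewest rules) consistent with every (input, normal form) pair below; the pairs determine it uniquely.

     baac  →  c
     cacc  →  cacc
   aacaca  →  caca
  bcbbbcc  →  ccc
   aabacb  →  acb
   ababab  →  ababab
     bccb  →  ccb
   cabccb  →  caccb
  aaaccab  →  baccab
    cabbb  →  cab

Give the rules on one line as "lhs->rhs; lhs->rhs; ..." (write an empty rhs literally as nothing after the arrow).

  | baac => bbc => c
  | cacc
  | aacaca => bcaca => caca
  | bcbbbcc => cbbbcc => cbcc => ccc

aa->b; bb->; bc->c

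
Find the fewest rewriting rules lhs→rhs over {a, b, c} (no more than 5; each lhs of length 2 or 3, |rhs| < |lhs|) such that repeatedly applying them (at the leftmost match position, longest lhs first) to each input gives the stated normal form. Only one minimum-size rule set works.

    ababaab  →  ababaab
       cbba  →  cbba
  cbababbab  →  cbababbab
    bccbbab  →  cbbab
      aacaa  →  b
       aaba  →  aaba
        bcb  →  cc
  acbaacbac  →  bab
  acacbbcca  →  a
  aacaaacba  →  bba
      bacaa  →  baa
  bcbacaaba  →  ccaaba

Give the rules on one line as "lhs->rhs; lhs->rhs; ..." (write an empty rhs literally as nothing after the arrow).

aaa->b; ac->; bc->; bcb->cc

  | ababaab
  | cbba
  | cbababbab
  | bccbbab => cbbab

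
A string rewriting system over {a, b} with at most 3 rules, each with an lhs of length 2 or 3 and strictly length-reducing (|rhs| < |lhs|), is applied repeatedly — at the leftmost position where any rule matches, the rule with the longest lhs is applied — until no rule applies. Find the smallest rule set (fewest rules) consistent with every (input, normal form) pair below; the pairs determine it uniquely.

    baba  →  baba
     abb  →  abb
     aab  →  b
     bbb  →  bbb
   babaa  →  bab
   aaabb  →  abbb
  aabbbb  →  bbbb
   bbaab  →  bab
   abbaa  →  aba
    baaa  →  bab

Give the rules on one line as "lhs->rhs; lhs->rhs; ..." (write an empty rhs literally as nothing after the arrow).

aa->; aaa->ab; bba->b

  | baba
  | abb
  | aab => b
  | bbb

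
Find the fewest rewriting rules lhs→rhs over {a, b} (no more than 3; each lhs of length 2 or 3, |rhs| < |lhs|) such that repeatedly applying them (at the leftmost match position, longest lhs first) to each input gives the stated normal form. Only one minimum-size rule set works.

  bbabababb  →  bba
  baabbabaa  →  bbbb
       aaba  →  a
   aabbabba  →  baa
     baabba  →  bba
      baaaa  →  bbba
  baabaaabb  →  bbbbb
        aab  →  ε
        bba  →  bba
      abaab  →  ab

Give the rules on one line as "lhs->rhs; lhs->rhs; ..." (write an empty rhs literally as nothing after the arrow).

aaa->bb; aab->; bab->ba

  | bbabababb => bbaababb => bbabb => bbab => bba
  | baabbabaa => bbabaa => bbaaa => bbbb
  | aaba => a
  | aabbabba => babba => baba => baa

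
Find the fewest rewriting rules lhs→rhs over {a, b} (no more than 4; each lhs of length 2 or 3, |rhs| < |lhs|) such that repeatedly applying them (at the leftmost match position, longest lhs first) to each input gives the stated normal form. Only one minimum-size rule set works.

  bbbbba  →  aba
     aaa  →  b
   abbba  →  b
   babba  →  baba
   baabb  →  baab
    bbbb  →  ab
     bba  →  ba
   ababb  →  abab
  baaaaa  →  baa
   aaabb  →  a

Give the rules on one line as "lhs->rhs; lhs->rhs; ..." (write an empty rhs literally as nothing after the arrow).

  | bbbbba => abba => aba
  | aaa => b
  | abbba => aaa => b
  | babba => baba

aaa->b; bb->b; bbb->a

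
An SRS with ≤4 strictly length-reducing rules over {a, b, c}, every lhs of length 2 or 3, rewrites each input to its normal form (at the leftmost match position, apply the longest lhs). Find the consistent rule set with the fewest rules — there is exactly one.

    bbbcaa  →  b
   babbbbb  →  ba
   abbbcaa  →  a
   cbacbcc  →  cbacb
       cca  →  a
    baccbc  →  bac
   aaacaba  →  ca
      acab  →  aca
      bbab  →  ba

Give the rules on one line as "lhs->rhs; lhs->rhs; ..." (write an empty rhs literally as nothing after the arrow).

aa->c; ab->a; bb->b; cc->

  | bbbcaa => bbcaa => bcaa => bcc => b
  | babbbbb => babbbb => babbb => babb => bab => ba
  | abbbcaa => abbcaa => abcaa => acaa => acc => a
  | cbacbcc => cbacb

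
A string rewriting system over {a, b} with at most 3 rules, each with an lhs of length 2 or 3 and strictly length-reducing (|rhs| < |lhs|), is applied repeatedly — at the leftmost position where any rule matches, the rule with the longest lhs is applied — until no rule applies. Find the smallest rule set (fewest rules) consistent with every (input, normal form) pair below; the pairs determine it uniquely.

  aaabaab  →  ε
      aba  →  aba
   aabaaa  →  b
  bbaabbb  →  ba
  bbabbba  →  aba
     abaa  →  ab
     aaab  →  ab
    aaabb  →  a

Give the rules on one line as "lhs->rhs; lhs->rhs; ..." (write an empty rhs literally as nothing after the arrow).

  | aaabaab => abaab => abba => aa => ε
  | aba
  | aabaaa => baaaa => baa => b
  | bbaabbb => aabbb => babb => ba

aa->; aab->ba; bb->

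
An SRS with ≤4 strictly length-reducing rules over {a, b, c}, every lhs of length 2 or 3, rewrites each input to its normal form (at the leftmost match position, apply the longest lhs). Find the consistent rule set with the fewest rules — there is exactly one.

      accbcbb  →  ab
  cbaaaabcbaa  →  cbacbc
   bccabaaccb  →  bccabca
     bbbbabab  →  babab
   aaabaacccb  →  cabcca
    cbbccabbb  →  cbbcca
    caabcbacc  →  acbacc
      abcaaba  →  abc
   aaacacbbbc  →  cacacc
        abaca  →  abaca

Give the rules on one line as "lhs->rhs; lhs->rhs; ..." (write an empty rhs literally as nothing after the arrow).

  | accbcbb => aacbb => ccbb => ab
  | cbaaaabcbaa => cbcaabcbaa => cbccbcbaa => cbacbaa => cbacbc
  | bccabaaccb => bccabcccb => bccabca
  | bbbbabab => babab

aa->c; bbb->; ccb->a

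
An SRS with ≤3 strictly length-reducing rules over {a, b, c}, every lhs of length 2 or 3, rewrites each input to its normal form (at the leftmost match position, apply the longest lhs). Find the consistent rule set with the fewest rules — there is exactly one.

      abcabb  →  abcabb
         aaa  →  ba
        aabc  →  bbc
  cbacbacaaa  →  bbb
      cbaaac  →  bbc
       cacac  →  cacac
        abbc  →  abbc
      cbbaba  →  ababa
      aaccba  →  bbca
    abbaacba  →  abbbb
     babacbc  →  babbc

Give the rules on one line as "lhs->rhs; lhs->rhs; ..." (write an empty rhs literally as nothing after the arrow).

aa->b; cb->a; ccb->bc

  | abcabb
  | aaa => ba
  | aabc => bbc
  | cbacbacaaa => aacbacaaa => bcbacaaa => baacaaa => bbcaaa => bbcba => bbaa => bbb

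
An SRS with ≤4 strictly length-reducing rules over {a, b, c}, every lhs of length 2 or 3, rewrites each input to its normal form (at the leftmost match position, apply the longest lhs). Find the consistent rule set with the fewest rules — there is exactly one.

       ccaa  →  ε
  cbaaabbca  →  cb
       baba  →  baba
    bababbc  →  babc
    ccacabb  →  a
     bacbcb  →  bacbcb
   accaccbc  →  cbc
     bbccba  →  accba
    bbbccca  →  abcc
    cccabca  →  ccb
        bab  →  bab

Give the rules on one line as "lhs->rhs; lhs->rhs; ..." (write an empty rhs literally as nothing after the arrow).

aa->; bb->a; ca->; cac->aa

  | ccaa => ca => ε
  | cbaaabbca => cbabbca => cbaaca => cbca => cb
  | baba
  | bababbc => babaac => babc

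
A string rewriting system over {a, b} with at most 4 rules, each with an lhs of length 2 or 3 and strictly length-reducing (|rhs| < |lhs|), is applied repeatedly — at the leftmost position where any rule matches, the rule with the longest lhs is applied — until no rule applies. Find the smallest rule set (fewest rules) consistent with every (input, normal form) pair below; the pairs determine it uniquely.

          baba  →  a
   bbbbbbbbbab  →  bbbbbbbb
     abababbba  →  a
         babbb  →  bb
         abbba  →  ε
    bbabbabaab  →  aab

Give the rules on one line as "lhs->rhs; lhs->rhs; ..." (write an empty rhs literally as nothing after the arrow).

  | baba => a
  | bbbbbbbbbab => bbbbbbbb
  | abababbba => babbba => bba => ba => a
  | babbb => bb

aba->; ba->a; bab->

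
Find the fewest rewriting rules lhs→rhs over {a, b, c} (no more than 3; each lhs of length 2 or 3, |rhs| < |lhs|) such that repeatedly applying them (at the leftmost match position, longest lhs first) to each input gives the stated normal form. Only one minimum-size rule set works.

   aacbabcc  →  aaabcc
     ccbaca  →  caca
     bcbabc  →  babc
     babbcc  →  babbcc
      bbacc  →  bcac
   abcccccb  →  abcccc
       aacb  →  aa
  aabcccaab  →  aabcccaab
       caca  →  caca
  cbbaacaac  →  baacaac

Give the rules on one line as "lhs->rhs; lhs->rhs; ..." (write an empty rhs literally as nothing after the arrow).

  | aacbabcc => aaabcc
  | ccbaca => caca
  | bcbabc => babc
  | babbcc

bac->ca; cb->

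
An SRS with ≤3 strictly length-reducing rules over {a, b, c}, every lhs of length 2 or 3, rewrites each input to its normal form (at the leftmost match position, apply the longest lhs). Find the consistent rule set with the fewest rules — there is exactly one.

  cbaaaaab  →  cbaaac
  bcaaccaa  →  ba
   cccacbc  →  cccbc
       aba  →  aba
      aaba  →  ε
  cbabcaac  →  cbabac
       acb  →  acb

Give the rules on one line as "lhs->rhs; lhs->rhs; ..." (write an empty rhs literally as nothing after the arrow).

aab->c; ca->

  | cbaaaaab => cbaaac
  | bcaaccaa => baccaa => baca => ba
  | cccacbc => cccbc
  | aba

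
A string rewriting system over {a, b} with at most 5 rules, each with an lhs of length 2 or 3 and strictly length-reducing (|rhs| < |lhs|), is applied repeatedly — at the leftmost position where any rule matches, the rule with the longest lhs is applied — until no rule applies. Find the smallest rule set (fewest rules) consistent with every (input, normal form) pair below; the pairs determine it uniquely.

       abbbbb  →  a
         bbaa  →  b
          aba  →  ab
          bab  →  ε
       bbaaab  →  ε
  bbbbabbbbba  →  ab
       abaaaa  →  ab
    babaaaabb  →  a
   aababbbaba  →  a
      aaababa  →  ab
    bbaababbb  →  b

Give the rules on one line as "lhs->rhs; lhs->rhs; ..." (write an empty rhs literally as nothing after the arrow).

aa->b; ba->b; bb->; bbb->a

  | abbbbb => aabb => bbb => a
  | bbaa => aa => b
  | aba => ab
  | bab => bb => ε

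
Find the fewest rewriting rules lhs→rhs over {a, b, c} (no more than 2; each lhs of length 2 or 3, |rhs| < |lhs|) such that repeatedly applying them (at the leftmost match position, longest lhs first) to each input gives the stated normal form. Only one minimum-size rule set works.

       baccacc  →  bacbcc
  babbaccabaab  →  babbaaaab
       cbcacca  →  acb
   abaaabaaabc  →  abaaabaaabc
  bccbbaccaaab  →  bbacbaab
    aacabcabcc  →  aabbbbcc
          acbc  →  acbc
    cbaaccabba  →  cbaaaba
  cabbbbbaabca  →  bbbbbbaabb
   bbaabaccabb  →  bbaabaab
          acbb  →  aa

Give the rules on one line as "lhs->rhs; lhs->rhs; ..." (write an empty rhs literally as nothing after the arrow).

ca->b; cbb->a

  | baccacc => bacbcc
  | babbaccabaab => babbacbbaab => babbaaaab
  | cbcacca => cbbcca => acca => acb
  | abaaabaaabc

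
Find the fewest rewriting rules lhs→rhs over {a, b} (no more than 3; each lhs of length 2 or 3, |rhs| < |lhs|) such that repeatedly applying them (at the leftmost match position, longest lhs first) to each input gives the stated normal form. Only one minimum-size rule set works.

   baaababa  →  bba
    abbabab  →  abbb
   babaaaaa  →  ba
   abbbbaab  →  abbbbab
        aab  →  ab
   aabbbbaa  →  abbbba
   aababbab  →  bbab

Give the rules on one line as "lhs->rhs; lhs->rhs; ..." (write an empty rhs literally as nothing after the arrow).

  | baaababa => baababa => bababa => bba
  | abbabab => abbb
  | babaaaaa => baaaa => baaa => baa => ba
  | abbbbaab => abbbbab

aa->a; aba->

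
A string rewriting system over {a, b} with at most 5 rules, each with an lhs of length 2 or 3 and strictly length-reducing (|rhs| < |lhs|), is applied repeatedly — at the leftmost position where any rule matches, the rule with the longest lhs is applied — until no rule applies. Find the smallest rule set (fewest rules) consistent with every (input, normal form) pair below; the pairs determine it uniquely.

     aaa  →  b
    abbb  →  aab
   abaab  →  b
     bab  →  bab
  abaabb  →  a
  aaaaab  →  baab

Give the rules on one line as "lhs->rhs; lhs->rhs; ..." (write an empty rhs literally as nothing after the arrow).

  | aaa => b
  | abbb => aab
  | abaab => bbab => b
  | bab

aaa->b; aba->bb; bb->a; bba->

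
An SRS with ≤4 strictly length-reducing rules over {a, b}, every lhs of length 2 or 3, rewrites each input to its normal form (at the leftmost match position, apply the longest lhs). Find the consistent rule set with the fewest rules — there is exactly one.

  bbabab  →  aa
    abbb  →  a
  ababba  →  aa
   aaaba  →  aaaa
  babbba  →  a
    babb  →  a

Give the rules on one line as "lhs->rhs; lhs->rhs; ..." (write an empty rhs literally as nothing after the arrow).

  | bbabab => aabab => aaab => aa
  | abbb => bb => a
  | ababba => aabba => aba => aa
  | aaaba => aaaa

ab->; aba->aa; bb->a; bbb->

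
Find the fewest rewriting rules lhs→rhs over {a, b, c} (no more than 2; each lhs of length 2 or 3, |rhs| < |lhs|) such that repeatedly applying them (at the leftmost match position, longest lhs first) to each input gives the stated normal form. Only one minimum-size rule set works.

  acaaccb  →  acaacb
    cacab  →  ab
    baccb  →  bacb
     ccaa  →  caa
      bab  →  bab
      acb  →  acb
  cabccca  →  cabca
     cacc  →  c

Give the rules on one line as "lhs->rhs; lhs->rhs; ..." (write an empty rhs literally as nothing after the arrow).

  | acaaccb => acaacb
  | cacab => ab
  | baccb => bacb
  | ccaa => caa

cac->; cc->c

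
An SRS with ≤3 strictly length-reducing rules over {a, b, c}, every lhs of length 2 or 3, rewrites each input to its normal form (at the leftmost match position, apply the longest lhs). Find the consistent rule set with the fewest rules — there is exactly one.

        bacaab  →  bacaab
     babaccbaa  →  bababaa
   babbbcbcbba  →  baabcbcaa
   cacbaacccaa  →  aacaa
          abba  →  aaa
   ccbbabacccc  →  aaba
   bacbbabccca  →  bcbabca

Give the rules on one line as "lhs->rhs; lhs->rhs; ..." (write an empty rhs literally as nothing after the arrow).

acb->c; bb->a; cc->

  | bacaab
  | babaccbaa => bababaa
  | babbbcbcbba => baabcbcbba => baabcbcaa
  | cacbaacccaa => ccaacccaa => aacccaa => aacaa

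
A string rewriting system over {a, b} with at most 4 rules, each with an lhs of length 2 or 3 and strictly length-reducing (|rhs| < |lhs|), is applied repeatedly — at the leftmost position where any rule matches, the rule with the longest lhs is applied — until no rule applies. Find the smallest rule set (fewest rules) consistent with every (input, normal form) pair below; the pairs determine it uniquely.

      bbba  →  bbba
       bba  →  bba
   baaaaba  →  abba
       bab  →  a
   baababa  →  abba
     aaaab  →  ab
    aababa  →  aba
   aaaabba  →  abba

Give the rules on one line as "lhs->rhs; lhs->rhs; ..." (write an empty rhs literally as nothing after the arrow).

  | bbba
  | bba
  | baaaaba => bababa => aaaba => abba
  | bab => aa => a

aa->a; aaa->ab; bab->aa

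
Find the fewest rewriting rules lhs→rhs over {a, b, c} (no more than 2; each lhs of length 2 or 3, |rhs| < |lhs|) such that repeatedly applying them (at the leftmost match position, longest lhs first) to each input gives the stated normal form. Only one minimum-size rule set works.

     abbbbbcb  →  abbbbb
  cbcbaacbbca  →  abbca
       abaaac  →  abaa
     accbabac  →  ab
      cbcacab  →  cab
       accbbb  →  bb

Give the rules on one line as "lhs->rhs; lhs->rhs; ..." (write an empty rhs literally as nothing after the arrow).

ac->; cb->

  | abbbbbcb => abbbbb
  | cbcbaacbbca => cbaacbbca => aacbbca => abbca
  | abaaac => abaa
  | accbabac => cbabac => abac => ab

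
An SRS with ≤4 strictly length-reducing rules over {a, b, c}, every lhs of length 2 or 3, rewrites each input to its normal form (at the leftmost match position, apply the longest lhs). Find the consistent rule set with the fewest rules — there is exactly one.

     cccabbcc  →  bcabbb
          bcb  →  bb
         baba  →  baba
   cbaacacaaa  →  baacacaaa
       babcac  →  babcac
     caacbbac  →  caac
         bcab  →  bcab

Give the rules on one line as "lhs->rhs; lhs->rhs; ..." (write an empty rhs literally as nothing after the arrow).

  | cccabbcc => bcabbcc => bcabbb
  | bcb => bb
  | baba
  | cbaacacaaa => baacacaaa

bba->; cb->b; cc->b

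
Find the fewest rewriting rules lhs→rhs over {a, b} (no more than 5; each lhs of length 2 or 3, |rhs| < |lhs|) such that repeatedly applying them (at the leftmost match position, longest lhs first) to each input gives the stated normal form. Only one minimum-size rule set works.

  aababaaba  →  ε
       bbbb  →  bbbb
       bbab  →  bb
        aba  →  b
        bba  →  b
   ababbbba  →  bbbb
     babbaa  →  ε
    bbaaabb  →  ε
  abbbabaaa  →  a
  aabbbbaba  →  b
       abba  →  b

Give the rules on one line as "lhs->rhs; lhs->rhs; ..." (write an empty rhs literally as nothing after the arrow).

  | aababaaba => abbaaba => abaaba => baba => ba => ε
  | bbbb
  | bbab => bb
  | aba => b

ab->; aba->b; abb->ab; ba->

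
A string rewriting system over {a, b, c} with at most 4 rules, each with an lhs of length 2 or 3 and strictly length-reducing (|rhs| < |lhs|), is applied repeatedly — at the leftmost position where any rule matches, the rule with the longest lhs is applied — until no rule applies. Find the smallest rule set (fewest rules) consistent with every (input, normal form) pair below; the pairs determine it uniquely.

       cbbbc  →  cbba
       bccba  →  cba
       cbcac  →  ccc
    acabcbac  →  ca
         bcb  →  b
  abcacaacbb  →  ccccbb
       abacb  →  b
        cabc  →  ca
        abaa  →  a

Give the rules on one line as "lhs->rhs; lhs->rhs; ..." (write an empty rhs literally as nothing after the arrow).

  | cbbbc => cbba
  | bccba => acba => cba
  | cbcac => caac => ccc
  | acabcbac => cabcbac => cbcbac => cabac => cbac => cbc => ca

aa->c; ab->b; ac->c; bc->a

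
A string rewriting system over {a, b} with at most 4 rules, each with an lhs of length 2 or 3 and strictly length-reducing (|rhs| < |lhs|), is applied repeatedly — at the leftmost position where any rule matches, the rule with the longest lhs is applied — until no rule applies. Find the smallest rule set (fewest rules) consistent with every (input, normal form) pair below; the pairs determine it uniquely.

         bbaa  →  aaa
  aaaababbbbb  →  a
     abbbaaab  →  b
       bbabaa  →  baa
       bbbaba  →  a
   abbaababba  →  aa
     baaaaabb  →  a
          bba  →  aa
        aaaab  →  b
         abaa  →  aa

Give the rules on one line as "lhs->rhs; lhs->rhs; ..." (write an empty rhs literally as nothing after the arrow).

  | bbaa => aaa
  | aaaababbbbb => aababbbbb => babbbbb => bbbbb => abbb => bb => a
  | abbbaaab => bbaaab => aaaab => aab => b
  | bbabaa => aabaa => baa

aab->b; ab->; bb->a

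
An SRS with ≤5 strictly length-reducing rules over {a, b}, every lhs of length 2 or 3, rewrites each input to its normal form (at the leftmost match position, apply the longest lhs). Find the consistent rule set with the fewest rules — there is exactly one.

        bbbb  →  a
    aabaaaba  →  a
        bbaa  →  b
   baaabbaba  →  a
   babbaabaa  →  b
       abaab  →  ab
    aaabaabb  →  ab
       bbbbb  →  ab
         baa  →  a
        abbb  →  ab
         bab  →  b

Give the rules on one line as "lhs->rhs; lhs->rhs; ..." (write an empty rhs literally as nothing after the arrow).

  | bbbb => abb => aa => a
  | aabaaaba => abaaaba => aaaba => bba => aa => a
  | bbaa => aaa => b
  | baaabbaba => aabbaba => abbaba => aaaba => bba => aa => a

aa->a; aaa->b; ba->; bb->a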